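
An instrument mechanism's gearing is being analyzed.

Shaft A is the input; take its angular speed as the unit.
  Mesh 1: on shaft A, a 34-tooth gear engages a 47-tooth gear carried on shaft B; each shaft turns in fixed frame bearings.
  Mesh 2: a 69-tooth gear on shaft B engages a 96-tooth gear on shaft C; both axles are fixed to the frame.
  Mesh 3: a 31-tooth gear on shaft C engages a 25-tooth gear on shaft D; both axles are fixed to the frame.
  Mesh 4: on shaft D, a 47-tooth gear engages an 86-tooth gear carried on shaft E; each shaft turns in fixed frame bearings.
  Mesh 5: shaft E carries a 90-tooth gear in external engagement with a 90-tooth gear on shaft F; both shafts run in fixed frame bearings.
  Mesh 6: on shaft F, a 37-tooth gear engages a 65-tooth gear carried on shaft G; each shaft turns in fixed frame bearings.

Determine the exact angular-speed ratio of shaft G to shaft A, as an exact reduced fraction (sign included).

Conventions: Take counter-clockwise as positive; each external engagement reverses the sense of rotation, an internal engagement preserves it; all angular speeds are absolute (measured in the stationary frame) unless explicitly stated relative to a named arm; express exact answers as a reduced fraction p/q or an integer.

448477/2236000

class = fixed-axis compound train [6 meshes; 6 ratios multiply, 6 sense flips]
mesh 1 [34T→47T]: running ratio 34/47, sense −
mesh 2 [69T→96T]: running ratio 391/752, sense +
mesh 3 [31T→25T]: running ratio 12121/18800, sense −
mesh 4 [47T→86T]: running ratio 12121/34400, sense +
mesh 5 [90T→90T]: running ratio 12121/34400, sense −
mesh 6 [37T→65T]: running ratio 448477/2236000, sense +
ω_out/ω_in = 448477/2236000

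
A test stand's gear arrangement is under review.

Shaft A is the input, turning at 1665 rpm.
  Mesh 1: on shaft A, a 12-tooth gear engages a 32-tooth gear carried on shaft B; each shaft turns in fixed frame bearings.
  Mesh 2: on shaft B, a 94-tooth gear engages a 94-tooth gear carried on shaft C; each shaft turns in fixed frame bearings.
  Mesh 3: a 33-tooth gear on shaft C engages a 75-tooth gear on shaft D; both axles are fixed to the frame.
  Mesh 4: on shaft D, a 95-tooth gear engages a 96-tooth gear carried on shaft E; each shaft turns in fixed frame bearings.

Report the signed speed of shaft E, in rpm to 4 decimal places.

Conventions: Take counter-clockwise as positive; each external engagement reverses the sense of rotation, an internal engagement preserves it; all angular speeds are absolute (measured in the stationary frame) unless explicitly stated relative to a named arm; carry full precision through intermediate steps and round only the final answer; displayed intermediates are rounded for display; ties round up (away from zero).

class = fixed-axis compound train [4 meshes; 4 ratios multiply, 4 sense flips]
mesh 1 [12T→32T]: ω = 1665.0000×12/32 = 624.3750 rpm, sense flips to −
mesh 2 [94T→94T]: ω = 624.3750×94/94 = 624.3750 rpm, sense flips to +
mesh 3 [33T→75T]: ω = 624.3750×33/75 = 274.7250 rpm, sense flips to −
mesh 4 [95T→96T]: ω = 274.7250×95/96 = 271.8633 rpm, sense flips to +
signed output speed = +271.8633 rpm

+271.8633 rpm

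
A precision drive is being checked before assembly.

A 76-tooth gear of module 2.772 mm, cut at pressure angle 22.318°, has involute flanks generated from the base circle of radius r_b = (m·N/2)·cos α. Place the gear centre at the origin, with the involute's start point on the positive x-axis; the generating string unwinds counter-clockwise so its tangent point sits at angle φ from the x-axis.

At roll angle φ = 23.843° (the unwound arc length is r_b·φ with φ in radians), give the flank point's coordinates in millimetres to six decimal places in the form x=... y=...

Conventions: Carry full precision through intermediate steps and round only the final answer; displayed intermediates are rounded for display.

x=105.520929 y=2.300462

class = single-mesh tooth geometry [base-circle involute, m = 2.772, 76T]
pitch radius r_p = m·N/2 = 2.772·76/2 = 105.336000
base radius r_b = r_p·cos α = 105.336000·cos 22.318° = 97.445329
roll angle φ = 23.843° = 0.41613885 rad
x = r_b·(cos φ + φ·sin φ) = 105.520929
y = r_b·(sin φ − φ·cos φ) = 2.300462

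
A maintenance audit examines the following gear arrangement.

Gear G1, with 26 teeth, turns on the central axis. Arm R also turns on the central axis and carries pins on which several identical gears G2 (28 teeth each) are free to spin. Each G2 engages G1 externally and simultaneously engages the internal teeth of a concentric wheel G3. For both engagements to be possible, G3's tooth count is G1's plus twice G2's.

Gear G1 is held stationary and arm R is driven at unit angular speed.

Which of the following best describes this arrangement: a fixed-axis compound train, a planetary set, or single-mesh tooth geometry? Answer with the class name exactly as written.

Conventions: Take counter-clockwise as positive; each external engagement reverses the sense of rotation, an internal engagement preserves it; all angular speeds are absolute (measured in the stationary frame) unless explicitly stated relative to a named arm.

planetary set

recognized (axles ride arm R): planetary set, 26/28/82 teeth
classification: planetary set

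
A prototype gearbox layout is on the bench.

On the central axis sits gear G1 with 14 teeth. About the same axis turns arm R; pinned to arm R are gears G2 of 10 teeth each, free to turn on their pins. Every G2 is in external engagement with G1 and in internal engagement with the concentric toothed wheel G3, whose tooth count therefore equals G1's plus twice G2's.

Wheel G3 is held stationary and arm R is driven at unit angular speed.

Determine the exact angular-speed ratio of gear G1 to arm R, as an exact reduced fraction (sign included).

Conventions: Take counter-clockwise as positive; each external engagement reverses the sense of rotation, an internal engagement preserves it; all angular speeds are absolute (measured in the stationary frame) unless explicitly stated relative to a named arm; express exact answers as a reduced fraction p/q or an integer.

class = planetary set [G3 = 14+2·10 = 34; Willis about the carrier]
ring teeth: 14 + 2·10 = 34
14(ω_sun−ω_arm) = −34(ω_ring−ω_arm),  ω_ring = 0, ω_arm = 1
ω_sun = 1 − (34/14)(0−1) = 24/7
ω_out/ω_in = 24/7

24/7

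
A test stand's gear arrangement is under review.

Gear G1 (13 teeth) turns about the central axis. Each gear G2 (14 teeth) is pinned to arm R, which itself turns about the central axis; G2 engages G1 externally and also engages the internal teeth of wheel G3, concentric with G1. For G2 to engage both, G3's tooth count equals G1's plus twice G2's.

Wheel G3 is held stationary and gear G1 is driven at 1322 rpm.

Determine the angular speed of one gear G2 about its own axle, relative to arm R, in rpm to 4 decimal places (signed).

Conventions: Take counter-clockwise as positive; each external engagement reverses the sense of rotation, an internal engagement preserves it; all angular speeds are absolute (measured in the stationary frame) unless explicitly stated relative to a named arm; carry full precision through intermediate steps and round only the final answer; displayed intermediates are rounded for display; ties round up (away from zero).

-932.0450 rpm

planetary set (13T centre, 14T on arm, 41T internal) — Willis relation
normalise by the input: solve with ω_sun = 1, then scale by 1322 rpm
ring teeth: 13 + 2·14 = 41
13(ω_sun−ω_arm) = −41(ω_ring−ω_arm),  ω_ring = 0, ω_sun = 1
13(1−ω_arm) = −41(0−ω_arm)  ⇒  54·ω_arm = 13  ⇒  ω_arm = 13/54
sun–planet mesh: 13·(1−13/54) = −14·(ω_p−ω_arm)  ⇒  ω_p−ω_arm = -533/756
scale: ω_p−ω_arm = -533/756 × 1322 rpm = -932.0450 rpm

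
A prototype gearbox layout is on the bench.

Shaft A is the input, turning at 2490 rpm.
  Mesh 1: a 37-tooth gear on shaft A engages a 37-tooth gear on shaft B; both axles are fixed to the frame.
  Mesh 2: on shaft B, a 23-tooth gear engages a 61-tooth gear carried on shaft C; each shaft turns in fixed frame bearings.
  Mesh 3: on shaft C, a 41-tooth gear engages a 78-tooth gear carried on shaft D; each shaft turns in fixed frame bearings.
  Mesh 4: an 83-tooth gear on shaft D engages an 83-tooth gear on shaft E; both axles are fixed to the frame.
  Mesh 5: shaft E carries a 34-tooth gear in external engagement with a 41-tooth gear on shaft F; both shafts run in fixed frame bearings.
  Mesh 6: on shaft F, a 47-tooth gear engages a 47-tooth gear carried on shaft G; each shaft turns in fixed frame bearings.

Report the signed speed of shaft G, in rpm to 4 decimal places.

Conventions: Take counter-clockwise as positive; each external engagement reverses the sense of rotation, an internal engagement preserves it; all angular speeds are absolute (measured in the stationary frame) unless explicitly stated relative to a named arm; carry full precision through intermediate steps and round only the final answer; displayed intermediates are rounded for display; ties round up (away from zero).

class = fixed-axis compound train [6 meshes; 6 ratios multiply, 6 sense flips]
mesh 1 [37T→37T]: ω = 2490.0000×37/37 = 2490.0000 rpm, sense flips to −
mesh 2 [23T→61T]: ω = 2490.0000×23/61 = 938.8525 rpm, sense flips to +
mesh 3 [41T→78T]: ω = 938.8525×41/78 = 493.4994 rpm, sense flips to −
mesh 4 [83T→83T]: ω = 493.4994×83/83 = 493.4994 rpm, sense flips to +
mesh 5 [34T→41T]: ω = 493.4994×34/41 = 409.2434 rpm, sense flips to −
mesh 6 [47T→47T]: ω = 409.2434×47/47 = 409.2434 rpm, sense flips to +
signed output speed = +409.2434 rpm

+409.2434 rpm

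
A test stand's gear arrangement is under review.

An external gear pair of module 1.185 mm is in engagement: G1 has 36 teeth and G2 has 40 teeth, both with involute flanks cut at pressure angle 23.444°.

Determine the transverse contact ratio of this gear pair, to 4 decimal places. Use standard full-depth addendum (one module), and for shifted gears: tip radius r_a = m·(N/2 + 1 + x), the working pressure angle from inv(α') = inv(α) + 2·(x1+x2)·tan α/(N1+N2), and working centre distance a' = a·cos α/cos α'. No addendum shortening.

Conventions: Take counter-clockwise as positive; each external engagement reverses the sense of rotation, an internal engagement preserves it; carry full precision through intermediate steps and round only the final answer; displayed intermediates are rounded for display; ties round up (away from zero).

topology: single-mesh involute geometry — m = 1.185, 36T/40T pair
base radii: r_b1 = 19.569195, r_b2 = 21.743550
tip radii: r_a1 = 22.515000, r_a2 = 24.885000
no profile shift: α' = α, a' = a
action lengths: √(r_a1²−r_b1²) = 11.134264, √(r_a2²−r_b2²) = 12.102944
base pitch p_b = π·m·cos α = 3.415469
CR = (11.134264 + 12.102944 − 45.030000·sin 23.44400°)/3.415469 = 1.558178
contact ratio ≈ 1.5582

1.5582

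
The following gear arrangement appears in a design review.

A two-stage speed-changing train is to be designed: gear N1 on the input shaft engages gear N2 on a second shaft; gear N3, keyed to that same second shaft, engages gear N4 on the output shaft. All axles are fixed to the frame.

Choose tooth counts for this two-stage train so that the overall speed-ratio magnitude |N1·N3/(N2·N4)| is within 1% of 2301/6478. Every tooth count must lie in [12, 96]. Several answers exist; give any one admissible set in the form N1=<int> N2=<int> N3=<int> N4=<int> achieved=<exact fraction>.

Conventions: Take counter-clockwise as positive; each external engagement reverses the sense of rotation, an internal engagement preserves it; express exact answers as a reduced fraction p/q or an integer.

N1=39 N2=79 N3=59 N4=82 achieved=2301/6478

topology: fixed-axis compound train — 2 stages, target 2301/6478
target = 2301/6478 in lowest terms: an exact hit needs N1·N3 = k·2301 and N2·N4 = k·6478 for one integer k, every count in [12, 96]; additionally prefer no 1:1 stage (N1 ≠ N2, N3 ≠ N4)
k = 1: N1·N3 = 2301 = 39·59, N2·N4 = 6478 = 79·82
achieved = 39·59/(79·82) = 2301/6478; |achieved − target| = 0 ≤ 2301/647800 ✓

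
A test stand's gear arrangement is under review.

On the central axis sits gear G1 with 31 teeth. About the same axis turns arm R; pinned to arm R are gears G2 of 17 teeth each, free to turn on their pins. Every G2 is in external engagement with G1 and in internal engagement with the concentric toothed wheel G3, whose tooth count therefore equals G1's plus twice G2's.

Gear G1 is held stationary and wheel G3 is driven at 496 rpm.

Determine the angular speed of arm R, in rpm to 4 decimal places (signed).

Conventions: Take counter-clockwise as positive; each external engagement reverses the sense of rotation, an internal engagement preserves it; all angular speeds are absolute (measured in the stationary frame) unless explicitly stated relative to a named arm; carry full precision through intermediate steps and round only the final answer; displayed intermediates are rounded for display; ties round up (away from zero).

planetary set (31T centre, 17T on arm, 65T internal) — Willis relation
normalise by the input: solve with ω_ring = 1, then scale by 496 rpm
ring teeth: 31 + 2·17 = 65
31(ω_sun−ω_arm) = −65(ω_ring−ω_arm),  ω_sun = 0, ω_ring = 1
31(0−ω_arm) = −65(1−ω_arm)  ⇒  96·ω_arm = 65  ⇒  ω_arm = 65/96
scale: ω_arm = 65/96 × 496 rpm = +335.8333 rpm

+335.8333 rpm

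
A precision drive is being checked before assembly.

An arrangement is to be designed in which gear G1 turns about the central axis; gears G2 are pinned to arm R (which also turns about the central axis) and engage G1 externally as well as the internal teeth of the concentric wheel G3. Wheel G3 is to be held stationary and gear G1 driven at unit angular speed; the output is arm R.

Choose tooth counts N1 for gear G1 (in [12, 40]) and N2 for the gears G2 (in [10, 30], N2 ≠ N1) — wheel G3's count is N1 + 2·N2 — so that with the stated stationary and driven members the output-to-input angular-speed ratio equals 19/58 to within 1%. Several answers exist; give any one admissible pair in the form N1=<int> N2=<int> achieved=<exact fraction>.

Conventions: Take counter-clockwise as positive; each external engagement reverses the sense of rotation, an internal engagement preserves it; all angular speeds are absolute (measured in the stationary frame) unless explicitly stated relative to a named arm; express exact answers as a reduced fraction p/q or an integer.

N1=19 N2=10 achieved=19/58

topology: planetary set — design target 19/58, arm = carrier (Willis)
Willis with ω_ring = 0: ω_arm/ω_sun = N1/(N1+N3); set equal to 19/58  ⇒  N3/N1 = 1/(19/58) − 1 = 39/19
N3 = N1 + 2·N2  ⇒  N2/N1 = (N3/N1 − 1)/2 = (39/19 − 1)/2 = 10/19
smallest multiple with N1 ≥ 12 and N2 ≥ 10: k = 1  ⇒  N1 = 1·19 = 19, N2 = 1·10 = 10 (N1 ≤ 40, N2 ≤ 30, N2 ≠ N1 ✓), N3 = 19 + 2·10 = 39
check: N1/(N1+N3) with N1 = 19, N3 = 39 gives 19/58; |achieved − target| = 0 ≤ 19/5800 ✓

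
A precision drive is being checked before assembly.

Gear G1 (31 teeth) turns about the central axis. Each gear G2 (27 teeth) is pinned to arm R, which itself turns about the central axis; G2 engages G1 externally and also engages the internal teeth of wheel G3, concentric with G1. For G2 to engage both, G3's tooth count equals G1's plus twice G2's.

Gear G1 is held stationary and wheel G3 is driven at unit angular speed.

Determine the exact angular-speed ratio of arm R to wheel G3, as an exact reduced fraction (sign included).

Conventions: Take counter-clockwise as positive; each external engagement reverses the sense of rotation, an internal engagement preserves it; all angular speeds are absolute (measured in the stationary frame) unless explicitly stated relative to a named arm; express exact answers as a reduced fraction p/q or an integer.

85/116

topology: planetary set — G1 31T / G2 27T / G3 85T, arm = carrier (Willis)
ring teeth: 31 + 2·27 = 85
31(ω_sun−ω_arm) = −85(ω_ring−ω_arm),  ω_sun = 0, ω_ring = 1
31(0−ω_arm) = −85(1−ω_arm)  ⇒  116·ω_arm = 85  ⇒  ω_arm = 85/116
ω_out/ω_in = 85/116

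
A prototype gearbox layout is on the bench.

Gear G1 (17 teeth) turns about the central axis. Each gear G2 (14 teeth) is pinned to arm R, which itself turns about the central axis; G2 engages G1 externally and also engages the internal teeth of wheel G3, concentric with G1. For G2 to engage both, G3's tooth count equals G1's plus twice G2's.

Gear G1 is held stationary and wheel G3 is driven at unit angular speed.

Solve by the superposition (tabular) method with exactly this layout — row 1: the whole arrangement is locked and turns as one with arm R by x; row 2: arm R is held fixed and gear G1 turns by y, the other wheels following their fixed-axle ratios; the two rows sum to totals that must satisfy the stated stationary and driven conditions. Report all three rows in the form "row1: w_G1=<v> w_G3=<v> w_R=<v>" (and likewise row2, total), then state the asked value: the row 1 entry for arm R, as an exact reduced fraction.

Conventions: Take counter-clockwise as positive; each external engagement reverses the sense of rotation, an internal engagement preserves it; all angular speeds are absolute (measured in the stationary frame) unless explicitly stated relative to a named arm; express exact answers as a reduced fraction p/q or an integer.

topology: planetary set — G1 17T / G2 14T / G3 45T, arm = carrier (Willis)
superposition row 1 [locked train]: every member turns x
row 2: sun turns y, ring = −(17/45)·y, arm 0
boundary: total ω_sun = x + y = 0 and total ω_ring = x − (17/45)·y = 1  ⇒  y = -45/62, x = 45/62
row 2 ring = −(17/45)·(-45/62) = 17/62
totals (row 1 + row 2): sun 45/62 + (-45/62) = 0, ring 45/62 + 17/62 = 1, arm 45/62 + 0 = 45/62
asked cell (row1, arm) = 45/62

row1: w_G1=45/62 w_G3=45/62 w_R=45/62
row2: w_G1=-45/62 w_G3=17/62 w_R=0
total: w_G1=0 w_G3=1 w_R=45/62
asked value: 45/62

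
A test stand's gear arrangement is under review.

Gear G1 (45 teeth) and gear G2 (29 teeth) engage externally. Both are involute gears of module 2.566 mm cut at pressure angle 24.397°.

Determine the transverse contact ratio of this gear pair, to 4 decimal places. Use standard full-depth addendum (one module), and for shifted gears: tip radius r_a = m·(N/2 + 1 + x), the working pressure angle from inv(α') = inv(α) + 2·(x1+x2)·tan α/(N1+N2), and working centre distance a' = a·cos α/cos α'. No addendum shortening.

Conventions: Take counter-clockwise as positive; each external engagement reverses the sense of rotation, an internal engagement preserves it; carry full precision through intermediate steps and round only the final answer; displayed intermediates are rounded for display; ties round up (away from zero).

1.5164

class = single-mesh tooth geometry [involute pair 45T × 29T, m = 2.566]
base radii: r_b1 = 52.579570, r_b2 = 33.884612
tip radii: r_a1 = 60.301000, r_a2 = 39.773000
no profile shift: α' = α, a' = a
action lengths: √(r_a1²−r_b1²) = 29.522863, √(r_a2²−r_b2²) = 20.826056
base pitch p_b = π·m·cos α = 7.341493
CR = (29.522863 + 20.826056 − 94.942000·sin 24.39700°)/7.341493 = 1.516379
contact ratio ≈ 1.5164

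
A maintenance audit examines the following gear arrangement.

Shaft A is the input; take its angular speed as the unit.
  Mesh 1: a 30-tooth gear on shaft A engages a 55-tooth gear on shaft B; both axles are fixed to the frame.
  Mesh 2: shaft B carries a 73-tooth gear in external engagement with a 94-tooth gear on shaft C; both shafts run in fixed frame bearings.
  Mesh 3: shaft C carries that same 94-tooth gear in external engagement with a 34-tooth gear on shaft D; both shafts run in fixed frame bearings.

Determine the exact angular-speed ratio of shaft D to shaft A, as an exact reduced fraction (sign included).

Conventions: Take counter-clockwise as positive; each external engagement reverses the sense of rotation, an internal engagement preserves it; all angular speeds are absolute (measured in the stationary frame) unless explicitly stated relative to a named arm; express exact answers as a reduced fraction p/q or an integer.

-219/187

class = fixed-axis compound train [3 meshes; 3 ratios multiply, 3 sense flips]
mesh 1 [30T→55T]: running ratio 6/11, sense −
mesh 2 [73T→94T]: running ratio 219/517, sense +
mesh 3 [94T→34T]: running ratio 219/187, sense −
ω_out/ω_in = -219/187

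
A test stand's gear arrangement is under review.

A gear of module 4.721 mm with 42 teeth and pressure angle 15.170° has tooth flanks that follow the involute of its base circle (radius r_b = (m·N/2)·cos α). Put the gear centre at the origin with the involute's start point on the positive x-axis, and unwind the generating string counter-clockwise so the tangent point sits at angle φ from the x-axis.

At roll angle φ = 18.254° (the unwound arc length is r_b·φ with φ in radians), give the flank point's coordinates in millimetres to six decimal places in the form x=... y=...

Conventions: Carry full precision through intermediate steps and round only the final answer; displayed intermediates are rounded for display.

class = single-mesh tooth geometry [base-circle involute, m = 4.721, 42T]
pitch radius r_p = m·N/2 = 4.721·42/2 = 99.141000
base radius r_b = r_p·cos α = 99.141000·cos 15.170° = 95.686297
roll angle φ = 18.254° = 0.31859240 rad
x = r_b·(cos φ + φ·sin φ) = 100.419898
y = r_b·(sin φ − φ·cos φ) = 1.020987

x=100.419898 y=1.020987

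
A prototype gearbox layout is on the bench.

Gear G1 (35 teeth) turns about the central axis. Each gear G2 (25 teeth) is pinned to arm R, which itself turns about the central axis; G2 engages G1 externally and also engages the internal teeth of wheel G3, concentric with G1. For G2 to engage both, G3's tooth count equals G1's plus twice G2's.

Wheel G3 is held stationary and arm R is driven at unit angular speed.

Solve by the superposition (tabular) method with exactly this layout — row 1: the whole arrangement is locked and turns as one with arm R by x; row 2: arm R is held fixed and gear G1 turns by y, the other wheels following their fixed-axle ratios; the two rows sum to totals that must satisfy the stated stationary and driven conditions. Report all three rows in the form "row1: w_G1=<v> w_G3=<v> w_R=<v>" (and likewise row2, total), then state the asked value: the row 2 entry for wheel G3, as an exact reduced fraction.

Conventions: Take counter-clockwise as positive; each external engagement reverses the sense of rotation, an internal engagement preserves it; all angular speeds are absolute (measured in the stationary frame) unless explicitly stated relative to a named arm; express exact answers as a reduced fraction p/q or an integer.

row1: w_G1=1 w_G3=1 w_R=1
row2: w_G1=17/7 w_G3=-1 w_R=0
total: w_G1=24/7 w_G3=0 w_R=1
asked value: -1

recognized (axles ride arm R): planetary set, 35/25/85 teeth
row 1 — lock + rotate with arm: ω_sun = ω_ring = ω_arm = x
row 2 — arm fixed, fixed-axis ratios: sun y, ring −(35/85)·y, arm 0
boundary: total ω_ring = x − (35/85)·y = 0 and total ω_arm = x = 1  ⇒  y = 17/7, x = 1
row 2 ring = −(35/85)·17/7 = -1
totals (row 1 + row 2): sun 1 + 17/7 = 24/7, ring 1 + (-1) = 0, arm 1 + 0 = 1
asked cell (row2, ring) = -1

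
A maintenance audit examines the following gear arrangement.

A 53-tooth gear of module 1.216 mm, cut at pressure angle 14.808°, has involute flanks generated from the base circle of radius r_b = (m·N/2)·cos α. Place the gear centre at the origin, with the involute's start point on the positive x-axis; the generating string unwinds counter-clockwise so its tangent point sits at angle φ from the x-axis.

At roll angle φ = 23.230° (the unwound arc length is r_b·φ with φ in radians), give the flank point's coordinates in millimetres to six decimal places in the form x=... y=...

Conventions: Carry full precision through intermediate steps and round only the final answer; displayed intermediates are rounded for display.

x=33.610050 y=0.680790

recognized (one wheel, involute flank): single-mesh tooth geometry, m = 1.216, N = 53
pitch radius r_p = m·N/2 = 1.216·53/2 = 32.224000
base radius r_b = r_p·cos α = 32.224000·cos 14.808° = 31.153767
roll angle φ = 23.230° = 0.40543999 rad
x = r_b·(cos φ + φ·sin φ) = 33.610050
y = r_b·(sin φ − φ·cos φ) = 0.680790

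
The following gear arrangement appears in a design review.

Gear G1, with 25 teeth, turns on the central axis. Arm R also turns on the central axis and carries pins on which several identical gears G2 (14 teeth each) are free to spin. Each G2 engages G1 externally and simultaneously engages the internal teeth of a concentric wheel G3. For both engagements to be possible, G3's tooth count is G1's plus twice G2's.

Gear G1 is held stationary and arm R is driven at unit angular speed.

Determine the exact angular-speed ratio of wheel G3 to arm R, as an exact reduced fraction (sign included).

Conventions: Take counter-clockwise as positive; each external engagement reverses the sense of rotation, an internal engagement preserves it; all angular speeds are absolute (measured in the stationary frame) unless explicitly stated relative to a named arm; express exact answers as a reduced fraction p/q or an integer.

planetary set (25T centre, 14T on arm, 53T internal) — Willis relation
ring teeth: 25 + 2·14 = 53
25(ω_sun−ω_arm) = −53(ω_ring−ω_arm),  ω_sun = 0, ω_arm = 1
ω_ring = 1 − (25/53)(0−1) = 78/53
ω_out/ω_in = 78/53

78/53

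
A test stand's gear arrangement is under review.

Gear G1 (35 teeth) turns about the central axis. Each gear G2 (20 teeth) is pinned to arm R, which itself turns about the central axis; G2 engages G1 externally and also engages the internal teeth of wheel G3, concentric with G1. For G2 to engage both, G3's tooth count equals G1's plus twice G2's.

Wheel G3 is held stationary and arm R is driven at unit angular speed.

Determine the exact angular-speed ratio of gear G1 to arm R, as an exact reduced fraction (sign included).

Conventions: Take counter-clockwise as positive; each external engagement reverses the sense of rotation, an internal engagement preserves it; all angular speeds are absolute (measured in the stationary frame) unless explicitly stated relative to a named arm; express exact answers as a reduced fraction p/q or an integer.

topology: planetary set — G1 35T / G2 20T / G3 75T, arm = carrier (Willis)
ring teeth: 35 + 2·20 = 75
35(ω_sun−ω_arm) = −75(ω_ring−ω_arm),  ω_ring = 0, ω_arm = 1
ω_sun = 1 − (75/35)(0−1) = 22/7
ω_out/ω_in = 22/7

22/7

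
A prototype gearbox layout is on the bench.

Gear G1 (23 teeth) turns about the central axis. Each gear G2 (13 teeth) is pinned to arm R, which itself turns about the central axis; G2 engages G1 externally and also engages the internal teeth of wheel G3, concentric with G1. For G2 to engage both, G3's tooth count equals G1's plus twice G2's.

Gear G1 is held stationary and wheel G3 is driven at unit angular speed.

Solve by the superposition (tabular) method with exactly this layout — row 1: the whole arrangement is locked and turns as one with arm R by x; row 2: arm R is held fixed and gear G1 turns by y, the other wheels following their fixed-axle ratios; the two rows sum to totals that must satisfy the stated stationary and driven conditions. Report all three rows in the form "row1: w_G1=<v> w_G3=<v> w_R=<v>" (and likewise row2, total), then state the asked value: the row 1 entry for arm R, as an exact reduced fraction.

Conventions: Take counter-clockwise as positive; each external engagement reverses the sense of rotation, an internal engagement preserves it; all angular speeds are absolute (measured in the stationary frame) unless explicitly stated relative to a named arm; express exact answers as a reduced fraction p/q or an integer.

recognized (axles ride arm R): planetary set, 23/13/49 teeth
row 1 — lock + rotate with arm: ω_sun = ω_ring = ω_arm = x
row 2 (arm held, sun turns y): ω_ring = −(23/49)·y, ω_arm = 0
boundary: total ω_sun = x + y = 0 and total ω_ring = x − (23/49)·y = 1  ⇒  y = -49/72, x = 49/72
row 2 ring = −(23/49)·(-49/72) = 23/72
totals (row 1 + row 2): sun 49/72 + (-49/72) = 0, ring 49/72 + 23/72 = 1, arm 49/72 + 0 = 49/72
asked cell (row1, arm) = 49/72

row1: w_G1=49/72 w_G3=49/72 w_R=49/72
row2: w_G1=-49/72 w_G3=23/72 w_R=0
total: w_G1=0 w_G3=1 w_R=49/72
asked value: 49/72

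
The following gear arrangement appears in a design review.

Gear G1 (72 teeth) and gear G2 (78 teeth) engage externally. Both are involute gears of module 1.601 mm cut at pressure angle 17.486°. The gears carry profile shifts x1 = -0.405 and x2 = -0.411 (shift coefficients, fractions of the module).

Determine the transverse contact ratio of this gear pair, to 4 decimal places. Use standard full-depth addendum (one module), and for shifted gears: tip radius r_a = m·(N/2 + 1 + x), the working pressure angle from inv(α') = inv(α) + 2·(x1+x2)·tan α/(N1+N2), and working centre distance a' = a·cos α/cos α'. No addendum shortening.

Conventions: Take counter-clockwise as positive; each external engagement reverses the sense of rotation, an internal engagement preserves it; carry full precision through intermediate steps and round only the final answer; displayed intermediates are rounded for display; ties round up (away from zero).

class = single-mesh tooth geometry [involute pair 72T × 78T, m = 1.601]
base radii: r_b1 = 54.972663, r_b2 = 59.553719
tip radii: r_a1 = 58.588595, r_a2 = 63.381989
inv(α') = inv(17.486°) + 2·(-0.405-0.411)·tan α/(72+78) = 0.00641437  ⇒  α' = 15.20809°
a' = a·cos α / cos α' = 120.0750·cos 17.486°/cos 15.20809° = 118.682715
action lengths: √(r_a1²−r_b1²) = 20.264001, √(r_a2²−r_b2²) = 21.694034
base pitch p_b = π·m·cos α = 4.797270
CR = (20.264001 + 21.694034 − 118.682715·sin 15.20809°)/4.797270 = 2.256395
contact ratio ≈ 2.2564

2.2564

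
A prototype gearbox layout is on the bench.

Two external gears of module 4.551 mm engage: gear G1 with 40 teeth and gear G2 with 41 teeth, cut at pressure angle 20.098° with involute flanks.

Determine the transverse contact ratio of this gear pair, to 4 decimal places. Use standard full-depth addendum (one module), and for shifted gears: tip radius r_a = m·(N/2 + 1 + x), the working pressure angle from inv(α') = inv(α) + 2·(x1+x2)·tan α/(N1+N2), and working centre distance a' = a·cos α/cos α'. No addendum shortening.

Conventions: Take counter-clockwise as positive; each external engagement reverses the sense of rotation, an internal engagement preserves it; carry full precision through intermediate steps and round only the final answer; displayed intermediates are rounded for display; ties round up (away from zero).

1.7111

topology: single-mesh involute geometry — m = 4.551, 40T/41T pair
base radii: r_b1 = 85.477451, r_b2 = 87.614387
tip radii: r_a1 = 95.571000, r_a2 = 97.846500
no profile shift: α' = α, a' = a
action lengths: √(r_a1²−r_b1²) = 42.748351, √(r_a2²−r_b2²) = 43.562102
base pitch p_b = π·m·cos α = 13.426767
CR = (42.748351 + 43.562102 − 184.315500·sin 20.09800°)/13.426767 = 1.711111
contact ratio ≈ 1.7111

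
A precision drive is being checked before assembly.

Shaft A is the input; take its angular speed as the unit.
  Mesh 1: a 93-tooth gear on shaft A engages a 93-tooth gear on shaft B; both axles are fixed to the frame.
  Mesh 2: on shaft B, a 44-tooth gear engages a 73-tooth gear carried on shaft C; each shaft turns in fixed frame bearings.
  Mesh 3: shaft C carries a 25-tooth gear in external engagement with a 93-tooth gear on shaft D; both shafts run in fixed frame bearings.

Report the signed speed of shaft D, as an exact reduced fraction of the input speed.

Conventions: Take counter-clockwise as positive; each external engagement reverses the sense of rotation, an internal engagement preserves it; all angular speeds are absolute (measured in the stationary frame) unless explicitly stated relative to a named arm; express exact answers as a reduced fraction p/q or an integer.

-1100/6789

3-mesh fixed-axis compound train (all bearings frame-fixed)
mesh 1 [93T→93T]: |ω|/ω_in = 1×93/93 = 1, sense flips to −
mesh 2 [44T→73T]: |ω|/ω_in = 1×44/73 = 44/73, sense flips to +
mesh 3 [25T→93T]: |ω|/ω_in = (44/73)×25/93 = 1100/6789, sense flips to −
signed output speed (× input speed) = -1100/6789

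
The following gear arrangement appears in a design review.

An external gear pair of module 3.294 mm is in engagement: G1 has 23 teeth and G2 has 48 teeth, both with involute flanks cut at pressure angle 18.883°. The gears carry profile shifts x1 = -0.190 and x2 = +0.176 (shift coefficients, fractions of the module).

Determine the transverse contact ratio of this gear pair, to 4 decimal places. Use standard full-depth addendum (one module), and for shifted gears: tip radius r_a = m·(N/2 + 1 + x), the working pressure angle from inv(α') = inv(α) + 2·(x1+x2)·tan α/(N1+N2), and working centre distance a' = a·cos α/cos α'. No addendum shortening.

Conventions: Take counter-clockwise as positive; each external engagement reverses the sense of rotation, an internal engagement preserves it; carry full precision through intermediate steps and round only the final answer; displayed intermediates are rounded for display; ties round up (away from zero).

1.7430

recognized (one external pair, fixed centres): single-mesh tooth geometry, m = 3.294, N1 = 23, N2 = 48
base radii: r_b1 = 35.842299, r_b2 = 74.801319
tip radii: r_a1 = 40.549140, r_a2 = 82.929744
inv(α') = inv(18.883°) + 2·(-0.190+0.176)·tan α/(23+48) = 0.01233966  ⇒  α' = 18.81669°
a' = a·cos α / cos α' = 116.9370·cos 18.883°/cos 18.81669° = 116.890806
action lengths: √(r_a1²−r_b1²) = 18.962130, √(r_a2²−r_b2²) = 35.806496
base pitch p_b = π·m·cos α = 9.791470
CR = (18.962130 + 35.806496 − 116.890806·sin 18.81669°)/9.791470 = 1.742997
contact ratio ≈ 1.7430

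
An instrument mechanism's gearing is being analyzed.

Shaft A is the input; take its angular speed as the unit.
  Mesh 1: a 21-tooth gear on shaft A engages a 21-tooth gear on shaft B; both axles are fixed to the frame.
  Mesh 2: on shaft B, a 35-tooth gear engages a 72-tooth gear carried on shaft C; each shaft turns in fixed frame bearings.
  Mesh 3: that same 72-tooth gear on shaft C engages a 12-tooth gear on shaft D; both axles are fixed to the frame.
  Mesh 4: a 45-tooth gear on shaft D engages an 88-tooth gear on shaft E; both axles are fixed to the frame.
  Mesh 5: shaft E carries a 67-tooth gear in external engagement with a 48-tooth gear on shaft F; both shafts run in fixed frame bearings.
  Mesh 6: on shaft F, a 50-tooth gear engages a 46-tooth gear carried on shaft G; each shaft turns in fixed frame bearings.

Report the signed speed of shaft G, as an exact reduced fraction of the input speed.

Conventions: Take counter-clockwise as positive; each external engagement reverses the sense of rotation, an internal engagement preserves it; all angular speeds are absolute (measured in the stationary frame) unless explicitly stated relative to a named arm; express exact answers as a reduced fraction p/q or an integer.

293125/129536

6-mesh fixed-axis compound train (all bearings frame-fixed)
mesh 1 [21T→21T]: |ω|/ω_in = 1×21/21 = 1, sense flips to −
mesh 2 [35T→72T]: |ω|/ω_in = 1×35/72 = 35/72, sense flips to +
mesh 3 [72T→12T]: |ω|/ω_in = (35/72)×72/12 = 35/12, sense flips to −
mesh 4 [45T→88T]: |ω|/ω_in = (35/12)×45/88 = 525/352, sense flips to +
mesh 5 [67T→48T]: |ω|/ω_in = (525/352)×67/48 = 11725/5632, sense flips to −
mesh 6 [50T→46T]: |ω|/ω_in = (11725/5632)×50/46 = 293125/129536, sense flips to +
signed output speed (× input speed) = 293125/129536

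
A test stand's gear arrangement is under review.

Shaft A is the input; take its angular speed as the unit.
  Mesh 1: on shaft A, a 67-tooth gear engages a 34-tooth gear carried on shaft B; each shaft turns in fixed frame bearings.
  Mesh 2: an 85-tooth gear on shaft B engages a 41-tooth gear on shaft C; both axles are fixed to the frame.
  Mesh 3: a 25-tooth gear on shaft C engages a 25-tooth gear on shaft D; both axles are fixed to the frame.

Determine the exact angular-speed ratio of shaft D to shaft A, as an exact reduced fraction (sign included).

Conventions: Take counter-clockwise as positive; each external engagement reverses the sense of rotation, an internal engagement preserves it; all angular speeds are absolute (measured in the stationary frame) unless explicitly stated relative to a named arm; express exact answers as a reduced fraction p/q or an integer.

class = fixed-axis compound train [3 meshes; 3 ratios multiply, 3 sense flips]
mesh 1 [67T→34T]: running ratio 67/34, sense −
mesh 2 [85T→41T]: running ratio 335/82, sense +
mesh 3 [25T→25T]: running ratio 335/82, sense −
ω_out/ω_in = -335/82

-335/82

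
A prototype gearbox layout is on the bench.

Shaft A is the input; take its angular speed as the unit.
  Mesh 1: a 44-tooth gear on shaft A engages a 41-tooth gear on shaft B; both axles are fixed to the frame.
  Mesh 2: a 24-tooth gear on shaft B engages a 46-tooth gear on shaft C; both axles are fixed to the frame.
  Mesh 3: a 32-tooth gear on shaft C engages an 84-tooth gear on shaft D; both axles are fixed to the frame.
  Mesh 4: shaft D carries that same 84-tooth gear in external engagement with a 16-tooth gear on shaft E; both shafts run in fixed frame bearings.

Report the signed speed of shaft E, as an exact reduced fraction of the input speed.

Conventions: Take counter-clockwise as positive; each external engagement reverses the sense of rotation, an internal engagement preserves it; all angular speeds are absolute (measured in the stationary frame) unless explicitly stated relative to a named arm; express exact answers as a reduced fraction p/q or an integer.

4-mesh fixed-axis compound train (all bearings frame-fixed)
mesh 1 [44T→41T]: |ω|/ω_in = 1×44/41 = 44/41, sense flips to −
mesh 2 [24T→46T]: |ω|/ω_in = (44/41)×24/46 = 528/943, sense flips to +
mesh 3 [32T→84T]: |ω|/ω_in = (528/943)×32/84 = 1408/6601, sense flips to −
mesh 4 [84T→16T]: |ω|/ω_in = (1408/6601)×84/16 = 1056/943, sense flips to +
signed output speed (× input speed) = 1056/943

1056/943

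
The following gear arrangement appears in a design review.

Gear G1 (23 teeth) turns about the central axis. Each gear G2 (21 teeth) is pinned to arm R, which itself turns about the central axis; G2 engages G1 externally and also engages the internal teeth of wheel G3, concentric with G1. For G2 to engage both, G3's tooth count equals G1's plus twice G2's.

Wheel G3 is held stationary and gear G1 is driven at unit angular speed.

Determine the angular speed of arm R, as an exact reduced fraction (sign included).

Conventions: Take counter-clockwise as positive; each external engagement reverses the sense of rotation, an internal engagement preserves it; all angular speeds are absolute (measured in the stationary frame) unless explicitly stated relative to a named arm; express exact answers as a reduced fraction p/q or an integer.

class = planetary set [G3 = 23+2·21 = 65; Willis about the carrier]
ring teeth: 23 + 2·21 = 65
23(ω_sun−ω_arm) = −65(ω_ring−ω_arm),  ω_ring = 0, ω_sun = 1
23(1−ω_arm) = −65(0−ω_arm)  ⇒  88·ω_arm = 23  ⇒  ω_arm = 23/88
exact speed ratio = 23/88

23/88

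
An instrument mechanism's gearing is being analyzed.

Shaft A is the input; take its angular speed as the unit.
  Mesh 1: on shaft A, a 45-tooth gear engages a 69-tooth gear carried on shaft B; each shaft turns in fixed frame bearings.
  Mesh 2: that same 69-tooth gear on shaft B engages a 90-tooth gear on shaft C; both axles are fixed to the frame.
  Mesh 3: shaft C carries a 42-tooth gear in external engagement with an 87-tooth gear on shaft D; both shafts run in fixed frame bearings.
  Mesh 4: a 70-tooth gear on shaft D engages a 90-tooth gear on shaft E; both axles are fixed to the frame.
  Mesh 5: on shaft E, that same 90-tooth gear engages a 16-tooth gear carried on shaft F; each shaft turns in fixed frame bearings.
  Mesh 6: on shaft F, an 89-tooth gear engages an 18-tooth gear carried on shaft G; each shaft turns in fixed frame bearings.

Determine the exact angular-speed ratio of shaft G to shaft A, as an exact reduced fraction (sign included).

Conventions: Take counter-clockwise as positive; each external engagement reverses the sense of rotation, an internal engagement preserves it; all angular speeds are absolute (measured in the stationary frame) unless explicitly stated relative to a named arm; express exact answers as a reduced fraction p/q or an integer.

21805/4176

class = fixed-axis compound train [6 meshes; 6 ratios multiply, 6 sense flips]
mesh 1 [45T→69T]: running ratio 15/23, sense −
mesh 2 [69T→90T]: running ratio 1/2, sense +
mesh 3 [42T→87T]: running ratio 7/29, sense −
mesh 4 [70T→90T]: running ratio 49/261, sense +
mesh 5 [90T→16T]: running ratio 245/232, sense −
mesh 6 [89T→18T]: running ratio 21805/4176, sense +
ω_out/ω_in = 21805/4176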